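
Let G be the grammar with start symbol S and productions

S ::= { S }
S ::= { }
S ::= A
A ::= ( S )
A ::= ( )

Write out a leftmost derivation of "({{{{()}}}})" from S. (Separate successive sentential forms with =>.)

S => A => (S) => ({S}) => ({{S}}) => ({{{S}}}) => ({{{{S}}}}) => ({{{{A}}}}) => ({{{{()}}}})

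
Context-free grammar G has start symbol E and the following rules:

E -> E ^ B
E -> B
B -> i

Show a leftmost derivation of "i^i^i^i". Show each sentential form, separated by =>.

E => E^B   [E -> E ^ B]
E^B => E^B^B   [E -> E ^ B]
E^B^B => E^B^B^B   [E -> E ^ B]
E^B^B^B => B^B^B^B   [E -> B]
B^B^B^B => i^B^B^B   [B -> i]
i^B^B^B => i^i^B^B   [B -> i]
i^i^B^B => i^i^i^B   [B -> i]
i^i^i^B => i^i^i^i   [B -> i]

E=>E^B=>E^B^B=>E^B^B^B=>B^B^B^B=>i^B^B^B=>i^i^B^B=>i^i^i^B=>i^i^i^i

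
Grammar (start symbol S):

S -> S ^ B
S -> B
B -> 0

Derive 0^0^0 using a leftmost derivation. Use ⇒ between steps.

S ⇒ S^B   [S -> S ^ B]
S^B ⇒ S^B^B   [S -> S ^ B]
S^B^B ⇒ B^B^B   [S -> B]
B^B^B ⇒ 0^B^B   [B -> 0]
0^B^B ⇒ 0^0^B   [B -> 0]
0^0^B ⇒ 0^0^0   [B -> 0]

S⇒S^B⇒S^B^B⇒B^B^B⇒0^B^B⇒0^0^B⇒0^0^0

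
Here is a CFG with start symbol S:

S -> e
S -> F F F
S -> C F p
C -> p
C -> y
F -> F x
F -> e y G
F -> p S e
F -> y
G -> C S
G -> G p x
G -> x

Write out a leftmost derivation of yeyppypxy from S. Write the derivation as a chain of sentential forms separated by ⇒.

S⇒FFF⇒yFF⇒yFxF⇒yeyGxF⇒yeyCSxF⇒yeypSxF⇒yeypCFpxF⇒yeyppFpxF⇒yeyppypxF⇒yeyppypxy

S ⇒ FFF   [S -> F F F]
FFF ⇒ yFF   [F -> y]
yFF ⇒ yFxF   [F -> F x]
yFxF ⇒ yeyGxF   [F -> e y G]
yeyGxF ⇒ yeyCSxF   [G -> C S]
yeyCSxF ⇒ yeypSxF   [C -> p]
yeypSxF ⇒ yeypCFpxF   [S -> C F p]
yeypCFpxF ⇒ yeyppFpxF   [C -> p]
yeyppFpxF ⇒ yeyppypxF   [F -> y]
yeyppypxF ⇒ yeyppypxy   [F -> y]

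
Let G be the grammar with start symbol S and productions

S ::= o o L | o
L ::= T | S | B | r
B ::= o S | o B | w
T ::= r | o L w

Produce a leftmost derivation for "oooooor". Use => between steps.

S=>ooL=>ooS=>ooooL=>ooooS=>ooooooL=>ooooooT=>oooooor

S => ooL   [S ::= o o L]
ooL => ooS   [L ::= S]
ooS => ooooL   [S ::= o o L]
ooooL => ooooS   [L ::= S]
ooooS => ooooooL   [S ::= o o L]
ooooooL => ooooooT   [L ::= T]
ooooooT => oooooor   [T ::= r]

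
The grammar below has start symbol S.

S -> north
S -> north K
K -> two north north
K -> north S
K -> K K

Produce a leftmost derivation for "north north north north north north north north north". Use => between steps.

S => north K   [S -> north K]
north K => north K K   [K -> K K]
north K K => north north S K   [K -> north S]
north north S K => north north north K   [S -> north]
north north north K => north north north K K   [K -> K K]
north north north K K => north north north north S K   [K -> north S]
north north north north S K => north north north north north K   [S -> north]
north north north north north K => north north north north north north S   [K -> north S]
north north north north north north S => north north north north north north north K   [S -> north K]
north north north north north north north K => north north north north north north north north S   [K -> north S]
north north north north north north north north S => north north north north north north north north north   [S -> north]

S => north K => north K K => north north S K => north north north K => north north north K K => north north north north S K => north north north north north K => north north north north north north S => north north north north north north north K => north north north north north north north north S => north north north north north north north north north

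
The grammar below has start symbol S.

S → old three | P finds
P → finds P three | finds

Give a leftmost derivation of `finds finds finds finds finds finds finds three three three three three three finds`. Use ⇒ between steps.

S ⇒ P finds ⇒ finds P three finds ⇒ finds finds P three three finds ⇒ finds finds finds P three three three finds ⇒ finds finds finds finds P three three three three finds ⇒ finds finds finds finds finds P three three three three three finds ⇒ finds finds finds finds finds finds P three three three three three three finds ⇒ finds finds finds finds finds finds finds three three three three three three finds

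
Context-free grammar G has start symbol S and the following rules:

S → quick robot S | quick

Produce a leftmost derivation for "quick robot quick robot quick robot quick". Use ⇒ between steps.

S ⇒ quick robot S ⇒ quick robot quick robot S ⇒ quick robot quick robot quick robot S ⇒ quick robot quick robot quick robot quick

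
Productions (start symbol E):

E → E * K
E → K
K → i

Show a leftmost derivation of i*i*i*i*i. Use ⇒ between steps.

E ⇒ E*K ⇒ E*K*K ⇒ E*K*K*K ⇒ E*K*K*K*K ⇒ K*K*K*K*K ⇒ i*K*K*K*K ⇒ i*i*K*K*K ⇒ i*i*i*K*K ⇒ i*i*i*i*K ⇒ i*i*i*i*i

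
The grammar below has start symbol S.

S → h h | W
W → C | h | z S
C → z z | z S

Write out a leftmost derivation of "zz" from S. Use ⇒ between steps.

S⇒W⇒C⇒zz

S ⇒ W   [S → W]
W ⇒ C   [W → C]
C ⇒ zz   [C → z z]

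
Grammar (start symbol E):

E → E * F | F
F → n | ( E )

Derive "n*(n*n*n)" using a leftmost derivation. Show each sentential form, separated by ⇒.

E⇒E*F⇒F*F⇒n*F⇒n*(E)⇒n*(E*F)⇒n*(E*F*F)⇒n*(F*F*F)⇒n*(n*F*F)⇒n*(n*n*F)⇒n*(n*n*n)

E ⇒ E*F   [E → E * F]
E*F ⇒ F*F   [E → F]
F*F ⇒ n*F   [F → n]
n*F ⇒ n*(E)   [F → ( E )]
n*(E) ⇒ n*(E*F)   [E → E * F]
n*(E*F) ⇒ n*(E*F*F)   [E → E * F]
n*(E*F*F) ⇒ n*(F*F*F)   [E → F]
n*(F*F*F) ⇒ n*(n*F*F)   [F → n]
n*(n*F*F) ⇒ n*(n*n*F)   [F → n]
n*(n*n*F) ⇒ n*(n*n*n)   [F → n]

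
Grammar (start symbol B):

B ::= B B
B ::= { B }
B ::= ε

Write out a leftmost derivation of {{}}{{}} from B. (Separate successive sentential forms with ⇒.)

B⇒BB⇒BBB⇒{B}BB⇒{{B}}BB⇒{{}}BB⇒{{}}{B}B⇒{{}}{{B}}B⇒{{}}{{}}B⇒{{}}{{}}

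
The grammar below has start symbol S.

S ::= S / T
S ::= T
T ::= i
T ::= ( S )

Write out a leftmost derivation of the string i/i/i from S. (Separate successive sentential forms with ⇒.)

S ⇒ S/T ⇒ S/T/T ⇒ T/T/T ⇒ i/T/T ⇒ i/i/T ⇒ i/i/i

S ⇒ S/T   [S ::= S / T]
S/T ⇒ S/T/T   [S ::= S / T]
S/T/T ⇒ T/T/T   [S ::= T]
T/T/T ⇒ i/T/T   [T ::= i]
i/T/T ⇒ i/i/T   [T ::= i]
i/i/T ⇒ i/i/i   [T ::= i]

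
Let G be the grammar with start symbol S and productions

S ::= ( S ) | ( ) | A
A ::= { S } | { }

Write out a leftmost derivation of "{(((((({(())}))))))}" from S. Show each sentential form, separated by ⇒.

S ⇒ A   [S ::= A]
A ⇒ {S}   [A ::= { S }]
{S} ⇒ {(S)}   [S ::= ( S )]
{(S)} ⇒ {((S))}   [S ::= ( S )]
{((S))} ⇒ {(((S)))}   [S ::= ( S )]
{(((S)))} ⇒ {((((S))))}   [S ::= ( S )]
{((((S))))} ⇒ {(((((S)))))}   [S ::= ( S )]
{(((((S)))))} ⇒ {((((((S))))))}   [S ::= ( S )]
{((((((S))))))} ⇒ {((((((A))))))}   [S ::= A]
{((((((A))))))} ⇒ {(((((({S}))))))}   [A ::= { S }]
{(((((({S}))))))} ⇒ {(((((({(S)}))))))}   [S ::= ( S )]
{(((((({(S)}))))))} ⇒ {(((((({(())}))))))}   [S ::= ( )]

S⇒A⇒{S}⇒{(S)}⇒{((S))}⇒{(((S)))}⇒{((((S))))}⇒{(((((S)))))}⇒{((((((S))))))}⇒{((((((A))))))}⇒{(((((({S}))))))}⇒{(((((({(S)}))))))}⇒{(((((({(())}))))))}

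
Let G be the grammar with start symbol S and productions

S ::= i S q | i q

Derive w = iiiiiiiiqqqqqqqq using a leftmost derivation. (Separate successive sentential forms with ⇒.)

S ⇒ iSq ⇒ iiSqq ⇒ iiiSqqq ⇒ iiiiSqqqq ⇒ iiiiiSqqqqq ⇒ iiiiiiSqqqqqq ⇒ iiiiiiiSqqqqqqq ⇒ iiiiiiiiqqqqqqqq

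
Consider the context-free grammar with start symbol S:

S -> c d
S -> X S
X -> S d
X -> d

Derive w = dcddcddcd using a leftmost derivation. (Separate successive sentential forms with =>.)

S=>XS=>SdS=>XSdS=>SdSdS=>XSdSdS=>dSdSdS=>dcddSdS=>dcddcddS=>dcddcddcd

S => XS   [S -> X S]
XS => SdS   [X -> S d]
SdS => XSdS   [S -> X S]
XSdS => SdSdS   [X -> S d]
SdSdS => XSdSdS   [S -> X S]
XSdSdS => dSdSdS   [X -> d]
dSdSdS => dcddSdS   [S -> c d]
dcddSdS => dcddcddS   [S -> c d]
dcddcddS => dcddcddcd   [S -> c d]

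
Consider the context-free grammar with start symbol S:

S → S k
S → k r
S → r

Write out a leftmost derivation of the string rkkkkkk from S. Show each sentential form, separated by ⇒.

S ⇒ Sk   [S → S k]
Sk ⇒ Skk   [S → S k]
Skk ⇒ Skkk   [S → S k]
Skkk ⇒ Skkkk   [S → S k]
Skkkk ⇒ Skkkkk   [S → S k]
Skkkkk ⇒ Skkkkkk   [S → S k]
Skkkkkk ⇒ rkkkkkk   [S → r]

S ⇒ Sk ⇒ Skk ⇒ Skkk ⇒ Skkkk ⇒ Skkkkk ⇒ Skkkkkk ⇒ rkkkkkk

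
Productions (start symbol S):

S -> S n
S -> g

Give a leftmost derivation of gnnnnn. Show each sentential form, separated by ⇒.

S⇒Sn⇒Snn⇒Snnn⇒Snnnn⇒Snnnnn⇒gnnnnn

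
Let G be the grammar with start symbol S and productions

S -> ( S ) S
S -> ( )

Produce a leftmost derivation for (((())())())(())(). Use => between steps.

S=>(S)S=>((S)S)S=>(((S)S)S)S=>(((())S)S)S=>(((())())S)S=>(((())())())S=>(((())())())(S)S=>(((())())())(())S=>(((())())())(())()

S => (S)S   [S -> ( S ) S]
(S)S => ((S)S)S   [S -> ( S ) S]
((S)S)S => (((S)S)S)S   [S -> ( S ) S]
(((S)S)S)S => (((())S)S)S   [S -> ( )]
(((())S)S)S => (((())())S)S   [S -> ( )]
(((())())S)S => (((())())())S   [S -> ( )]
(((())())())S => (((())())())(S)S   [S -> ( S ) S]
(((())())())(S)S => (((())())())(())S   [S -> ( )]
(((())())())(())S => (((())())())(())()   [S -> ( )]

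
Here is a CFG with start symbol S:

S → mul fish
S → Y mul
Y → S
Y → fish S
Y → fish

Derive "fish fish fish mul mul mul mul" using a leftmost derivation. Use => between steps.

S => Y mul   [S → Y mul]
Y mul => fish S mul   [Y → fish S]
fish S mul => fish Y mul mul   [S → Y mul]
fish Y mul mul => fish S mul mul   [Y → S]
fish S mul mul => fish Y mul mul mul   [S → Y mul]
fish Y mul mul mul => fish fish S mul mul mul   [Y → fish S]
fish fish S mul mul mul => fish fish Y mul mul mul mul   [S → Y mul]
fish fish Y mul mul mul mul => fish fish fish mul mul mul mul   [Y → fish]

S => Y mul => fish S mul => fish Y mul mul => fish S mul mul => fish Y mul mul mul => fish fish S mul mul mul => fish fish Y mul mul mul mul => fish fish fish mul mul mul mul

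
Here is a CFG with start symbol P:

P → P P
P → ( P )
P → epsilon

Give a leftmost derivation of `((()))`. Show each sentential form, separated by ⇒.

P ⇒ (P) ⇒ (PP) ⇒ (PPP) ⇒ ((P)PP) ⇒ ((PP)PP) ⇒ (((P)P)PP) ⇒ ((()P)PP) ⇒ ((())PP) ⇒ ((())P) ⇒ ((()))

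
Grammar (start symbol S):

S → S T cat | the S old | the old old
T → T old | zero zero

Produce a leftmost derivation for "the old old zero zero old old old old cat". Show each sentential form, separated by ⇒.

S ⇒ S T cat   [S → S T cat]
S T cat ⇒ the old old T cat   [S → the old old]
the old old T cat ⇒ the old old T old cat   [T → T old]
the old old T old cat ⇒ the old old T old old cat   [T → T old]
the old old T old old cat ⇒ the old old T old old old cat   [T → T old]
the old old T old old old cat ⇒ the old old T old old old old cat   [T → T old]
the old old T old old old old cat ⇒ the old old zero zero old old old old cat   [T → zero zero]

S ⇒ S T cat ⇒ the old old T cat ⇒ the old old T old cat ⇒ the old old T old old cat ⇒ the old old T old old old cat ⇒ the old old T old old old old cat ⇒ the old old zero zero old old old old cat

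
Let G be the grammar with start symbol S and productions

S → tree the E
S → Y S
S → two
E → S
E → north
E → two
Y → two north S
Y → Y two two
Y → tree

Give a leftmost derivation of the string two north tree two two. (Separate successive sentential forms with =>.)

S => Y S => two north S S => two north Y S S => two north tree S S => two north tree two S => two north tree two two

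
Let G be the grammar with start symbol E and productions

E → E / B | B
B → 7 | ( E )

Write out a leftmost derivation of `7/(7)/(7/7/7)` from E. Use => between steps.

E => E/B   [E → E / B]
E/B => E/B/B   [E → E / B]
E/B/B => B/B/B   [E → B]
B/B/B => 7/B/B   [B → 7]
7/B/B => 7/(E)/B   [B → ( E )]
7/(E)/B => 7/(B)/B   [E → B]
7/(B)/B => 7/(7)/B   [B → 7]
7/(7)/B => 7/(7)/(E)   [B → ( E )]
7/(7)/(E) => 7/(7)/(E/B)   [E → E / B]
7/(7)/(E/B) => 7/(7)/(E/B/B)   [E → E / B]
7/(7)/(E/B/B) => 7/(7)/(B/B/B)   [E → B]
7/(7)/(B/B/B) => 7/(7)/(7/B/B)   [B → 7]
7/(7)/(7/B/B) => 7/(7)/(7/7/B)   [B → 7]
7/(7)/(7/7/B) => 7/(7)/(7/7/7)   [B → 7]

E => E/B => E/B/B => B/B/B => 7/B/B => 7/(E)/B => 7/(B)/B => 7/(7)/B => 7/(7)/(E) => 7/(7)/(E/B) => 7/(7)/(E/B/B) => 7/(7)/(B/B/B) => 7/(7)/(7/B/B) => 7/(7)/(7/7/B) => 7/(7)/(7/7/7)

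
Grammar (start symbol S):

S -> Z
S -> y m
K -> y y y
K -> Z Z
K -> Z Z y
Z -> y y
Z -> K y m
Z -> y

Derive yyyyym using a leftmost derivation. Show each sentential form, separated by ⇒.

S ⇒ Z ⇒ Kym ⇒ ZZym ⇒ yyZym ⇒ yyyyym

S ⇒ Z   [S -> Z]
Z ⇒ Kym   [Z -> K y m]
Kym ⇒ ZZym   [K -> Z Z]
ZZym ⇒ yyZym   [Z -> y y]
yyZym ⇒ yyyyym   [Z -> y y]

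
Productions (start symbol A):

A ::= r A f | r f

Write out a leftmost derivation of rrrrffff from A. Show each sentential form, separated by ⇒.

A⇒rAf⇒rrAff⇒rrrAfff⇒rrrrffff

A ⇒ rAf   [A ::= r A f]
rAf ⇒ rrAff   [A ::= r A f]
rrAff ⇒ rrrAfff   [A ::= r A f]
rrrAfff ⇒ rrrrffff   [A ::= r f]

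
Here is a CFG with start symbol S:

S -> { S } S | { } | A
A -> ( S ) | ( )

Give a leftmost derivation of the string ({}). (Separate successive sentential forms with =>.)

S => A => (S) => ({})

S => A   [S -> A]
A => (S)   [A -> ( S )]
(S) => ({})   [S -> { }]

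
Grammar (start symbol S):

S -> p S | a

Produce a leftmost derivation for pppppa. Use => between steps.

S => pS => ppS => pppS => ppppS => pppppS => pppppa

S => pS   [S -> p S]
pS => ppS   [S -> p S]
ppS => pppS   [S -> p S]
pppS => ppppS   [S -> p S]
ppppS => pppppS   [S -> p S]
pppppS => pppppa   [S -> a]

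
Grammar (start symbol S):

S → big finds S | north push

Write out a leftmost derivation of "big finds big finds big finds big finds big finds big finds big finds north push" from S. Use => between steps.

S => big finds S => big finds big finds S => big finds big finds big finds S => big finds big finds big finds big finds S => big finds big finds big finds big finds big finds S => big finds big finds big finds big finds big finds big finds S => big finds big finds big finds big finds big finds big finds big finds S => big finds big finds big finds big finds big finds big finds big finds north push

S => big finds S   [S → big finds S]
big finds S => big finds big finds S   [S → big finds S]
big finds big finds S => big finds big finds big finds S   [S → big finds S]
big finds big finds big finds S => big finds big finds big finds big finds S   [S → big finds S]
big finds big finds big finds big finds S => big finds big finds big finds big finds big finds S   [S → big finds S]
big finds big finds big finds big finds big finds S => big finds big finds big finds big finds big finds big finds S   [S → big finds S]
big finds big finds big finds big finds big finds big finds S => big finds big finds big finds big finds big finds big finds big finds S   [S → big finds S]
big finds big finds big finds big finds big finds big finds big finds S => big finds big finds big finds big finds big finds big finds big finds north push   [S → north push]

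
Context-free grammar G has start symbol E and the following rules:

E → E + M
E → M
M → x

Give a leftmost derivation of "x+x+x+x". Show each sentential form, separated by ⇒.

E⇒E+M⇒E+M+M⇒E+M+M+M⇒M+M+M+M⇒x+M+M+M⇒x+x+M+M⇒x+x+x+M⇒x+x+x+x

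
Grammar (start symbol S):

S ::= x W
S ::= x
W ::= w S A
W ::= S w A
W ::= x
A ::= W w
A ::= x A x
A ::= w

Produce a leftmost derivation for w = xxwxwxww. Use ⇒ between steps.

S ⇒ xW   [S ::= x W]
xW ⇒ xSwA   [W ::= S w A]
xSwA ⇒ xxwA   [S ::= x]
xxwA ⇒ xxwWw   [A ::= W w]
xxwWw ⇒ xxwSwAw   [W ::= S w A]
xxwSwAw ⇒ xxwxwAw   [S ::= x]
xxwxwAw ⇒ xxwxwWww   [A ::= W w]
xxwxwWww ⇒ xxwxwxww   [W ::= x]

S ⇒ xW ⇒ xSwA ⇒ xxwA ⇒ xxwWw ⇒ xxwSwAw ⇒ xxwxwAw ⇒ xxwxwWww ⇒ xxwxwxww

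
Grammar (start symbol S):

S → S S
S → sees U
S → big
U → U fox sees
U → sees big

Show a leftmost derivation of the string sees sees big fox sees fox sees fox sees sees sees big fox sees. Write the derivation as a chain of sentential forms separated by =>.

S => S S   [S → S S]
S S => sees U S   [S → sees U]
sees U S => sees U fox sees S   [U → U fox sees]
sees U fox sees S => sees U fox sees fox sees S   [U → U fox sees]
sees U fox sees fox sees S => sees U fox sees fox sees fox sees S   [U → U fox sees]
sees U fox sees fox sees fox sees S => sees sees big fox sees fox sees fox sees S   [U → sees big]
sees sees big fox sees fox sees fox sees S => sees sees big fox sees fox sees fox sees sees U   [S → sees U]
sees sees big fox sees fox sees fox sees sees U => sees sees big fox sees fox sees fox sees sees U fox sees   [U → U fox sees]
sees sees big fox sees fox sees fox sees sees U fox sees => sees sees big fox sees fox sees fox sees sees sees big fox sees   [U → sees big]

S => S S => sees U S => sees U fox sees S => sees U fox sees fox sees S => sees U fox sees fox sees fox sees S => sees sees big fox sees fox sees fox sees S => sees sees big fox sees fox sees fox sees sees U => sees sees big fox sees fox sees fox sees sees U fox sees => sees sees big fox sees fox sees fox sees sees sees big fox sees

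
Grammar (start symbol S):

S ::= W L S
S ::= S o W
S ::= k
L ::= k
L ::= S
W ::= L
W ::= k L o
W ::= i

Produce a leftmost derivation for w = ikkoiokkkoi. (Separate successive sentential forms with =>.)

S => SoW   [S ::= S o W]
SoW => WLSoW   [S ::= W L S]
WLSoW => iLSoW   [W ::= i]
iLSoW => iSSoW   [L ::= S]
iSSoW => iWLSSoW   [S ::= W L S]
iWLSSoW => ikLoLSSoW   [W ::= k L o]
ikLoLSSoW => ikSoLSSoW   [L ::= S]
ikSoLSSoW => ikSoWoLSSoW   [S ::= S o W]
ikSoWoLSSoW => ikkoWoLSSoW   [S ::= k]
ikkoWoLSSoW => ikkoioLSSoW   [W ::= i]
ikkoioLSSoW => ikkoiokSSoW   [L ::= k]
ikkoiokSSoW => ikkoiokkSoW   [S ::= k]
ikkoiokkSoW => ikkoiokkkoW   [S ::= k]
ikkoiokkkoW => ikkoiokkkoi   [W ::= i]

S => SoW => WLSoW => iLSoW => iSSoW => iWLSSoW => ikLoLSSoW => ikSoLSSoW => ikSoWoLSSoW => ikkoWoLSSoW => ikkoioLSSoW => ikkoiokSSoW => ikkoiokkSoW => ikkoiokkkoW => ikkoiokkkoi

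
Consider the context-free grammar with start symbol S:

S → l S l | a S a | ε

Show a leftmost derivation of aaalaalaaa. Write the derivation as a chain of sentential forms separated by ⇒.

S ⇒ aSa ⇒ aaSaa ⇒ aaaSaaa ⇒ aaalSlaaa ⇒ aaalaSalaaa ⇒ aaalaalaaa

S ⇒ aSa   [S → a S a]
aSa ⇒ aaSaa   [S → a S a]
aaSaa ⇒ aaaSaaa   [S → a S a]
aaaSaaa ⇒ aaalSlaaa   [S → l S l]
aaalSlaaa ⇒ aaalaSalaaa   [S → a S a]
aaalaSalaaa ⇒ aaalaalaaa   [S → ε]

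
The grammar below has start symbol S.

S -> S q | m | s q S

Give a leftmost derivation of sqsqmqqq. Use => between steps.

S => Sq   [S -> S q]
Sq => sqSq   [S -> s q S]
sqSq => sqSqq   [S -> S q]
sqSqq => sqsqSqq   [S -> s q S]
sqsqSqq => sqsqSqqq   [S -> S q]
sqsqSqqq => sqsqmqqq   [S -> m]

S => Sq => sqSq => sqSqq => sqsqSqq => sqsqSqqq => sqsqmqqq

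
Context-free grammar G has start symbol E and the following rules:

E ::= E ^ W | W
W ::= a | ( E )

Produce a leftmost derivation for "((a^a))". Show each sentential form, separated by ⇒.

E ⇒ W   [E ::= W]
W ⇒ (E)   [W ::= ( E )]
(E) ⇒ (W)   [E ::= W]
(W) ⇒ ((E))   [W ::= ( E )]
((E)) ⇒ ((E^W))   [E ::= E ^ W]
((E^W)) ⇒ ((W^W))   [E ::= W]
((W^W)) ⇒ ((a^W))   [W ::= a]
((a^W)) ⇒ ((a^a))   [W ::= a]

E ⇒ W ⇒ (E) ⇒ (W) ⇒ ((E)) ⇒ ((E^W)) ⇒ ((W^W)) ⇒ ((a^W)) ⇒ ((a^a))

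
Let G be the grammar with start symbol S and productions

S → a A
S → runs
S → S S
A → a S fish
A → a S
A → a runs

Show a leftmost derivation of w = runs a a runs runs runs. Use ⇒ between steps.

S ⇒ S S   [S → S S]
S S ⇒ runs S   [S → runs]
runs S ⇒ runs a A   [S → a A]
runs a A ⇒ runs a a S   [A → a S]
runs a a S ⇒ runs a a S S   [S → S S]
runs a a S S ⇒ runs a a S S S   [S → S S]
runs a a S S S ⇒ runs a a runs S S   [S → runs]
runs a a runs S S ⇒ runs a a runs runs S   [S → runs]
runs a a runs runs S ⇒ runs a a runs runs runs   [S → runs]

S ⇒ S S ⇒ runs S ⇒ runs a A ⇒ runs a a S ⇒ runs a a S S ⇒ runs a a S S S ⇒ runs a a runs S S ⇒ runs a a runs runs S ⇒ runs a a runs runs runs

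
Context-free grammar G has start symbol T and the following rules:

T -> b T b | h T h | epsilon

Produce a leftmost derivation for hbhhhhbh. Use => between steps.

T => hTh => hbTbh => hbhThbh => hbhhThhbh => hbhhhhbh

T => hTh   [T -> h T h]
hTh => hbTbh   [T -> b T b]
hbTbh => hbhThbh   [T -> h T h]
hbhThbh => hbhhThhbh   [T -> h T h]
hbhhThhbh => hbhhhhbh   [T -> epsilon]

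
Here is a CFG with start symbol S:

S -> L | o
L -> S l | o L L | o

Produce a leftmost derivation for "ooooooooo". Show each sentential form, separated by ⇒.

S ⇒ L ⇒ oLL ⇒ ooLLL ⇒ oooLLLL ⇒ ooooLLL ⇒ oooooLLLL ⇒ ooooooLLL ⇒ oooooooLL ⇒ ooooooooL ⇒ ooooooooo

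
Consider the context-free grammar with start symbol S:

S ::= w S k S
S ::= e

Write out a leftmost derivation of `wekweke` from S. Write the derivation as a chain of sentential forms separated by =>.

S => wSkS   [S ::= w S k S]
wSkS => wekS   [S ::= e]
wekS => wekwSkS   [S ::= w S k S]
wekwSkS => wekwekS   [S ::= e]
wekwekS => wekweke   [S ::= e]

S => wSkS => wekS => wekwSkS => wekwekS => wekweke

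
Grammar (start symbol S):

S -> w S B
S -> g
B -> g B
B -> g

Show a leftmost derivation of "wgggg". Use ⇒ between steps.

S⇒wSB⇒wgB⇒wggB⇒wgggB⇒wgggg

S ⇒ wSB   [S -> w S B]
wSB ⇒ wgB   [S -> g]
wgB ⇒ wggB   [B -> g B]
wggB ⇒ wgggB   [B -> g B]
wgggB ⇒ wgggg   [B -> g]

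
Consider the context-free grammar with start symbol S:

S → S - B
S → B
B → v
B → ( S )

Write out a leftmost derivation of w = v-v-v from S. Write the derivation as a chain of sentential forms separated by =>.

S => S-B   [S → S - B]
S-B => S-B-B   [S → S - B]
S-B-B => B-B-B   [S → B]
B-B-B => v-B-B   [B → v]
v-B-B => v-v-B   [B → v]
v-v-B => v-v-v   [B → v]

S => S-B => S-B-B => B-B-B => v-B-B => v-v-B => v-v-v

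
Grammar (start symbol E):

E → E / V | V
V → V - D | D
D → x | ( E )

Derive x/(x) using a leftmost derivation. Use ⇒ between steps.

E⇒E/V⇒V/V⇒D/V⇒x/V⇒x/D⇒x/(E)⇒x/(V)⇒x/(D)⇒x/(x)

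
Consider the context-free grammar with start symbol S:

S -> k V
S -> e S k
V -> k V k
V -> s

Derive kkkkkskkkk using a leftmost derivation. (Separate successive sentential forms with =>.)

S => kV => kkVk => kkkVkk => kkkkVkkk => kkkkkVkkkk => kkkkkskkkk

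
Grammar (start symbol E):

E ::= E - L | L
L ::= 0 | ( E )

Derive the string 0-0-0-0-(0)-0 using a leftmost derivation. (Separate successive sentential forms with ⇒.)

E ⇒ E-L   [E ::= E - L]
E-L ⇒ E-L-L   [E ::= E - L]
E-L-L ⇒ E-L-L-L   [E ::= E - L]
E-L-L-L ⇒ E-L-L-L-L   [E ::= E - L]
E-L-L-L-L ⇒ E-L-L-L-L-L   [E ::= E - L]
E-L-L-L-L-L ⇒ L-L-L-L-L-L   [E ::= L]
L-L-L-L-L-L ⇒ 0-L-L-L-L-L   [L ::= 0]
0-L-L-L-L-L ⇒ 0-0-L-L-L-L   [L ::= 0]
0-0-L-L-L-L ⇒ 0-0-0-L-L-L   [L ::= 0]
0-0-0-L-L-L ⇒ 0-0-0-0-L-L   [L ::= 0]
0-0-0-0-L-L ⇒ 0-0-0-0-(E)-L   [L ::= ( E )]
0-0-0-0-(E)-L ⇒ 0-0-0-0-(L)-L   [E ::= L]
0-0-0-0-(L)-L ⇒ 0-0-0-0-(0)-L   [L ::= 0]
0-0-0-0-(0)-L ⇒ 0-0-0-0-(0)-0   [L ::= 0]

E ⇒ E-L ⇒ E-L-L ⇒ E-L-L-L ⇒ E-L-L-L-L ⇒ E-L-L-L-L-L ⇒ L-L-L-L-L-L ⇒ 0-L-L-L-L-L ⇒ 0-0-L-L-L-L ⇒ 0-0-0-L-L-L ⇒ 0-0-0-0-L-L ⇒ 0-0-0-0-(E)-L ⇒ 0-0-0-0-(L)-L ⇒ 0-0-0-0-(0)-L ⇒ 0-0-0-0-(0)-0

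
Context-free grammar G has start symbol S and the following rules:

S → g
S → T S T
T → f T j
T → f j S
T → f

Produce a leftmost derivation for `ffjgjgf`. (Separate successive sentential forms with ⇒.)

S ⇒ TST ⇒ fTjST ⇒ ffjSjST ⇒ ffjgjST ⇒ ffjgjgT ⇒ ffjgjgf

S ⇒ TST   [S → T S T]
TST ⇒ fTjST   [T → f T j]
fTjST ⇒ ffjSjST   [T → f j S]
ffjSjST ⇒ ffjgjST   [S → g]
ffjgjST ⇒ ffjgjgT   [S → g]
ffjgjgT ⇒ ffjgjgf   [T → f]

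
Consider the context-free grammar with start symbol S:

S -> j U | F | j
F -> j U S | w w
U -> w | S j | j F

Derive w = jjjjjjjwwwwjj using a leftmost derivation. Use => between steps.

S => jU => jjF => jjjUS => jjjSjS => jjjjUjS => jjjjjFjS => jjjjjjUSjS => jjjjjjjFSjS => jjjjjjjwwSjS => jjjjjjjwwFjS => jjjjjjjwwwwjS => jjjjjjjwwwwjj

S => jU   [S -> j U]
jU => jjF   [U -> j F]
jjF => jjjUS   [F -> j U S]
jjjUS => jjjSjS   [U -> S j]
jjjSjS => jjjjUjS   [S -> j U]
jjjjUjS => jjjjjFjS   [U -> j F]
jjjjjFjS => jjjjjjUSjS   [F -> j U S]
jjjjjjUSjS => jjjjjjjFSjS   [U -> j F]
jjjjjjjFSjS => jjjjjjjwwSjS   [F -> w w]
jjjjjjjwwSjS => jjjjjjjwwFjS   [S -> F]
jjjjjjjwwFjS => jjjjjjjwwwwjS   [F -> w w]
jjjjjjjwwwwjS => jjjjjjjwwwwjj   [S -> j]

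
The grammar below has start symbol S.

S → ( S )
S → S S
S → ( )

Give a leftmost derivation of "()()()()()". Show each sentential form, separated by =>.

S => SS => ()S => ()SS => ()SSS => ()SSSS => ()()SSS => ()()()SS => ()()()()S => ()()()()()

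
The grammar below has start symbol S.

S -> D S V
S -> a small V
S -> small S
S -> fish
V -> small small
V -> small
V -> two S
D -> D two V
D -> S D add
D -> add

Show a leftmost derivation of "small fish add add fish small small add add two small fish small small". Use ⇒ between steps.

S ⇒ D S V ⇒ D two V S V ⇒ S D add two V S V ⇒ small S D add two V S V ⇒ small D S V D add two V S V ⇒ small S D add S V D add two V S V ⇒ small fish D add S V D add two V S V ⇒ small fish add add S V D add two V S V ⇒ small fish add add fish V D add two V S V ⇒ small fish add add fish small small D add two V S V ⇒ small fish add add fish small small add add two V S V ⇒ small fish add add fish small small add add two small S V ⇒ small fish add add fish small small add add two small fish V ⇒ small fish add add fish small small add add two small fish small small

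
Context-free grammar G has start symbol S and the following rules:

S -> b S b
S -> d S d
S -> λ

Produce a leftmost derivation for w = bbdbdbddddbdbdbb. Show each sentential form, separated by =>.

S=>bSb=>bbSbb=>bbdSdbb=>bbdbSbdbb=>bbdbdSdbdbb=>bbdbdbSbdbdbb=>bbdbdbdSdbdbdbb=>bbdbdbddSddbdbdbb=>bbdbdbddddbdbdbb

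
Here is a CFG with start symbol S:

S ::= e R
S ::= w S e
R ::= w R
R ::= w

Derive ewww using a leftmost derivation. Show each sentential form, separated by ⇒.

S ⇒ eR ⇒ ewR ⇒ ewwR ⇒ ewww

S ⇒ eR   [S ::= e R]
eR ⇒ ewR   [R ::= w R]
ewR ⇒ ewwR   [R ::= w R]
ewwR ⇒ ewww   [R ::= w]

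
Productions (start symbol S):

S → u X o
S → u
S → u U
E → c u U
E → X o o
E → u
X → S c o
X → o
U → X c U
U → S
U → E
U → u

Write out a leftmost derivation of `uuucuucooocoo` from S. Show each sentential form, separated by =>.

S => uXo => uScoo => uuUcoo => uuEcoo => uuXoocoo => uuScooocoo => uuuUcooocoo => uuuEcooocoo => uuucuUcooocoo => uuucuucooocoo

S => uXo   [S → u X o]
uXo => uScoo   [X → S c o]
uScoo => uuUcoo   [S → u U]
uuUcoo => uuEcoo   [U → E]
uuEcoo => uuXoocoo   [E → X o o]
uuXoocoo => uuScooocoo   [X → S c o]
uuScooocoo => uuuUcooocoo   [S → u U]
uuuUcooocoo => uuuEcooocoo   [U → E]
uuuEcooocoo => uuucuUcooocoo   [E → c u U]
uuucuUcooocoo => uuucuucooocoo   [U → u]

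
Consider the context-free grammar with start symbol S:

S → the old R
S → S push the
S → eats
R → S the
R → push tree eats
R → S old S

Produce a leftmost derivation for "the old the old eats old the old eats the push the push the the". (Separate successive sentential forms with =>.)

S => the old R => the old S the => the old S push the the => the old the old R push the the => the old the old S old S push the the => the old the old eats old S push the the => the old the old eats old S push the push the the => the old the old eats old the old R push the push the the => the old the old eats old the old S the push the push the the => the old the old eats old the old eats the push the push the the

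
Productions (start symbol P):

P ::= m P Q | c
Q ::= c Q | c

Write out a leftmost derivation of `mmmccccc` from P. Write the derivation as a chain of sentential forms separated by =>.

P => mPQ => mmPQQ => mmmPQQQ => mmmcQQQ => mmmccQQ => mmmcccQQ => mmmccccQ => mmmccccc

P => mPQ   [P ::= m P Q]
mPQ => mmPQQ   [P ::= m P Q]
mmPQQ => mmmPQQQ   [P ::= m P Q]
mmmPQQQ => mmmcQQQ   [P ::= c]
mmmcQQQ => mmmccQQ   [Q ::= c]
mmmccQQ => mmmcccQQ   [Q ::= c Q]
mmmcccQQ => mmmccccQ   [Q ::= c]
mmmccccQ => mmmccccc   [Q ::= c]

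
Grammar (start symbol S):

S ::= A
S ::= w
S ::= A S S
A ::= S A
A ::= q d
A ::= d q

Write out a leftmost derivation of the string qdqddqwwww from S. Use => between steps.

S => ASS => qdSS => qdASSS => qdqdSSS => qdqdASSSS => qdqddqSSSS => qdqddqwSSS => qdqddqwwSS => qdqddqwwwS => qdqddqwwww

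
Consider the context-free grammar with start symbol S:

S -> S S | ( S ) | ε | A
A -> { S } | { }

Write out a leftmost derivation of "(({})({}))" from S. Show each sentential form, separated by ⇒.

S ⇒ (S) ⇒ (SS) ⇒ ((S)S) ⇒ ((A)S) ⇒ (({})S) ⇒ (({})(S)) ⇒ (({})(A)) ⇒ (({})({}))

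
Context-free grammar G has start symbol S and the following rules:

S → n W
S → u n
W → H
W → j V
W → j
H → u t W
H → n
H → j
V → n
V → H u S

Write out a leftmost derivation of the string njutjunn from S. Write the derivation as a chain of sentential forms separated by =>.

S => nW => njV => njHuS => njutWuS => njutHuS => njutjuS => njutjunW => njutjunH => njutjunn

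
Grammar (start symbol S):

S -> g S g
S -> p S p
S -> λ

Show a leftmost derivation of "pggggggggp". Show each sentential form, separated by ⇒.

S⇒pSp⇒pgSgp⇒pggSggp⇒pgggSgggp⇒pggggSggggp⇒pggggggggp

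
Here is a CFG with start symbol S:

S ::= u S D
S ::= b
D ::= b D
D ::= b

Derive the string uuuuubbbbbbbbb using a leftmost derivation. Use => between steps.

S => uSD => uuSDD => uuuSDDD => uuuuSDDDD => uuuuuSDDDDD => uuuuubDDDDD => uuuuubbDDDDD => uuuuubbbDDDDD => uuuuubbbbDDDD => uuuuubbbbbDDDD => uuuuubbbbbbDDD => uuuuubbbbbbbDD => uuuuubbbbbbbbD => uuuuubbbbbbbbb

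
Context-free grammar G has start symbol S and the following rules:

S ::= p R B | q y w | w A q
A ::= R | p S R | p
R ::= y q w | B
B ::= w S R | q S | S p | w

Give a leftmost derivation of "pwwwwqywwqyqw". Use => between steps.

S => pRB => pBB => pwB => pwwSR => pwwwAqR => pwwwRqR => pwwwBqR => pwwwwSRqR => pwwwwqywRqR => pwwwwqywBqR => pwwwwqywwqR => pwwwwqywwqyqw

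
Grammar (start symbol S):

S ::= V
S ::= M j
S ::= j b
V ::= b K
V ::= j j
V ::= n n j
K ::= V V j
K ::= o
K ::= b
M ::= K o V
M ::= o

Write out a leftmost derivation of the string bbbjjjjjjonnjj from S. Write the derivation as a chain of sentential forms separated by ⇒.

S ⇒ Mj   [S ::= M j]
Mj ⇒ KoVj   [M ::= K o V]
KoVj ⇒ VVjoVj   [K ::= V V j]
VVjoVj ⇒ bKVjoVj   [V ::= b K]
bKVjoVj ⇒ bVVjVjoVj   [K ::= V V j]
bVVjVjoVj ⇒ bbKVjVjoVj   [V ::= b K]
bbKVjVjoVj ⇒ bbbVjVjoVj   [K ::= b]
bbbVjVjoVj ⇒ bbbjjjVjoVj   [V ::= j j]
bbbjjjVjoVj ⇒ bbbjjjjjjoVj   [V ::= j j]
bbbjjjjjjoVj ⇒ bbbjjjjjjonnjj   [V ::= n n j]

S ⇒ Mj ⇒ KoVj ⇒ VVjoVj ⇒ bKVjoVj ⇒ bVVjVjoVj ⇒ bbKVjVjoVj ⇒ bbbVjVjoVj ⇒ bbbjjjVjoVj ⇒ bbbjjjjjjoVj ⇒ bbbjjjjjjonnjj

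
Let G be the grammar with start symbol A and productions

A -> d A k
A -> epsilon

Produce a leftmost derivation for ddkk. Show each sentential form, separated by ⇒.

A ⇒ dAk ⇒ ddAkk ⇒ ddkk

A ⇒ dAk   [A -> d A k]
dAk ⇒ ddAkk   [A -> d A k]
ddAkk ⇒ ddkk   [A -> epsilon]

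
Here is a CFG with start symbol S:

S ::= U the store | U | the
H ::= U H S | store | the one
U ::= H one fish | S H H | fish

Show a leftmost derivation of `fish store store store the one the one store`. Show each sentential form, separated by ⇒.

S ⇒ U ⇒ S H H ⇒ U H H ⇒ S H H H H ⇒ U H H H H ⇒ S H H H H H H ⇒ U H H H H H H ⇒ fish H H H H H H ⇒ fish store H H H H H ⇒ fish store store H H H H ⇒ fish store store store H H H ⇒ fish store store store the one H H ⇒ fish store store store the one the one H ⇒ fish store store store the one the one store

S ⇒ U   [S ::= U]
U ⇒ S H H   [U ::= S H H]
S H H ⇒ U H H   [S ::= U]
U H H ⇒ S H H H H   [U ::= S H H]
S H H H H ⇒ U H H H H   [S ::= U]
U H H H H ⇒ S H H H H H H   [U ::= S H H]
S H H H H H H ⇒ U H H H H H H   [S ::= U]
U H H H H H H ⇒ fish H H H H H H   [U ::= fish]
fish H H H H H H ⇒ fish store H H H H H   [H ::= store]
fish store H H H H H ⇒ fish store store H H H H   [H ::= store]
fish store store H H H H ⇒ fish store store store H H H   [H ::= store]
fish store store store H H H ⇒ fish store store store the one H H   [H ::= the one]
fish store store store the one H H ⇒ fish store store store the one the one H   [H ::= the one]
fish store store store the one the one H ⇒ fish store store store the one the one store   [H ::= store]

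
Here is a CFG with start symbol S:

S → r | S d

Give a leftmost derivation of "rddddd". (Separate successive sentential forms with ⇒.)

S⇒Sd⇒Sdd⇒Sddd⇒Sdddd⇒Sddddd⇒rddddd

S ⇒ Sd   [S → S d]
Sd ⇒ Sdd   [S → S d]
Sdd ⇒ Sddd   [S → S d]
Sddd ⇒ Sdddd   [S → S d]
Sdddd ⇒ Sddddd   [S → S d]
Sddddd ⇒ rddddd   [S → r]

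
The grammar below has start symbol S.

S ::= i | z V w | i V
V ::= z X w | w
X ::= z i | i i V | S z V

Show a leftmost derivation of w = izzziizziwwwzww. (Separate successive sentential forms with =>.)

S => iV   [S ::= i V]
iV => izXw   [V ::= z X w]
izXw => izSzVw   [X ::= S z V]
izSzVw => izzVwzVw   [S ::= z V w]
izzVwzVw => izzzXwwzVw   [V ::= z X w]
izzzXwwzVw => izzziiVwwzVw   [X ::= i i V]
izzziiVwwzVw => izzziizXwwwzVw   [V ::= z X w]
izzziizXwwwzVw => izzziizziwwwzVw   [X ::= z i]
izzziizziwwwzVw => izzziizziwwwzww   [V ::= w]

S => iV => izXw => izSzVw => izzVwzVw => izzzXwwzVw => izzziiVwwzVw => izzziizXwwwzVw => izzziizziwwwzVw => izzziizziwwwzww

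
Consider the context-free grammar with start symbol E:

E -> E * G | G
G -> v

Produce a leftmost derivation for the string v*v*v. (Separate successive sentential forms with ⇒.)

E⇒E*G⇒E*G*G⇒G*G*G⇒v*G*G⇒v*v*G⇒v*v*v

E ⇒ E*G   [E -> E * G]
E*G ⇒ E*G*G   [E -> E * G]
E*G*G ⇒ G*G*G   [E -> G]
G*G*G ⇒ v*G*G   [G -> v]
v*G*G ⇒ v*v*G   [G -> v]
v*v*G ⇒ v*v*v   [G -> v]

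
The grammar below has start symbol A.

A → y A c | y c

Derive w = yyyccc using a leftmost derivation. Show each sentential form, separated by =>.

A => yAc => yyAcc => yyyccc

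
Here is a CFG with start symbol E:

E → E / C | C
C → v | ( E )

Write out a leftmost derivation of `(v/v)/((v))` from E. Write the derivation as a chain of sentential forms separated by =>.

E => E/C => C/C => (E)/C => (E/C)/C => (C/C)/C => (v/C)/C => (v/v)/C => (v/v)/(E) => (v/v)/(C) => (v/v)/((E)) => (v/v)/((C)) => (v/v)/((v))

E => E/C   [E → E / C]
E/C => C/C   [E → C]
C/C => (E)/C   [C → ( E )]
(E)/C => (E/C)/C   [E → E / C]
(E/C)/C => (C/C)/C   [E → C]
(C/C)/C => (v/C)/C   [C → v]
(v/C)/C => (v/v)/C   [C → v]
(v/v)/C => (v/v)/(E)   [C → ( E )]
(v/v)/(E) => (v/v)/(C)   [E → C]
(v/v)/(C) => (v/v)/((E))   [C → ( E )]
(v/v)/((E)) => (v/v)/((C))   [E → C]
(v/v)/((C)) => (v/v)/((v))   [C → v]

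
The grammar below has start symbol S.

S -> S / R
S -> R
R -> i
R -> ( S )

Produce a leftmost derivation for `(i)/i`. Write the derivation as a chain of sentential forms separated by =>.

S => S/R => R/R => (S)/R => (R)/R => (i)/R => (i)/i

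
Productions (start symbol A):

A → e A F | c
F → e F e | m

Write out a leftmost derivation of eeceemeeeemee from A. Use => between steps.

A => eAF => eeAFF => eecFF => eeceFeF => eeceeFeeF => eeceemeeF => eeceemeeeFe => eeceemeeeeFee => eeceemeeeemee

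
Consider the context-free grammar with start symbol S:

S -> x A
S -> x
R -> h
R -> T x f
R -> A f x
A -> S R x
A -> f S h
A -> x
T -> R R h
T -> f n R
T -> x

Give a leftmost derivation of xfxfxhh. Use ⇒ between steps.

S ⇒ xA   [S -> x A]
xA ⇒ xfSh   [A -> f S h]
xfSh ⇒ xfxAh   [S -> x A]
xfxAh ⇒ xfxfShh   [A -> f S h]
xfxfShh ⇒ xfxfxhh   [S -> x]

S⇒xA⇒xfSh⇒xfxAh⇒xfxfShh⇒xfxfxhh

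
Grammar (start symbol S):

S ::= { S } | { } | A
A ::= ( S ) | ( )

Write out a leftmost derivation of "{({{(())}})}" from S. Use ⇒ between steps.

S ⇒ {S}   [S ::= { S }]
{S} ⇒ {A}   [S ::= A]
{A} ⇒ {(S)}   [A ::= ( S )]
{(S)} ⇒ {({S})}   [S ::= { S }]
{({S})} ⇒ {({{S}})}   [S ::= { S }]
{({{S}})} ⇒ {({{A}})}   [S ::= A]
{({{A}})} ⇒ {({{(S)}})}   [A ::= ( S )]
{({{(S)}})} ⇒ {({{(A)}})}   [S ::= A]
{({{(A)}})} ⇒ {({{(())}})}   [A ::= ( )]

S⇒{S}⇒{A}⇒{(S)}⇒{({S})}⇒{({{S}})}⇒{({{A}})}⇒{({{(S)}})}⇒{({{(A)}})}⇒{({{(())}})}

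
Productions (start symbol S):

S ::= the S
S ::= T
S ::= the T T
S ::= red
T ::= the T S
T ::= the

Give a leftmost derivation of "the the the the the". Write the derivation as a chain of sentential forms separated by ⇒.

S ⇒ T ⇒ the T S ⇒ the the S ⇒ the the the T T ⇒ the the the the T ⇒ the the the the the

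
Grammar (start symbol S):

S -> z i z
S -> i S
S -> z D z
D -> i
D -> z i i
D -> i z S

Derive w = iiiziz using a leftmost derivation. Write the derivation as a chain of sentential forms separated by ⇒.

S⇒iS⇒iiS⇒iiiS⇒iiizDz⇒iiiziz

S ⇒ iS   [S -> i S]
iS ⇒ iiS   [S -> i S]
iiS ⇒ iiiS   [S -> i S]
iiiS ⇒ iiizDz   [S -> z D z]
iiizDz ⇒ iiiziz   [D -> i]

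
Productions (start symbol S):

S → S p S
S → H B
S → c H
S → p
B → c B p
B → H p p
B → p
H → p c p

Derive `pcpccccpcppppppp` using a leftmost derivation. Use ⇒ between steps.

S⇒HB⇒pcpB⇒pcpcBp⇒pcpccBpp⇒pcpcccBppp⇒pcpccccBpppp⇒pcpccccHpppppp⇒pcpccccpcppppppp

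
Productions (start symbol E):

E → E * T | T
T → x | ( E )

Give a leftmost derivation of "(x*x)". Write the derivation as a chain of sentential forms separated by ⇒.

E ⇒ T   [E → T]
T ⇒ (E)   [T → ( E )]
(E) ⇒ (E*T)   [E → E * T]
(E*T) ⇒ (T*T)   [E → T]
(T*T) ⇒ (x*T)   [T → x]
(x*T) ⇒ (x*x)   [T → x]

E⇒T⇒(E)⇒(E*T)⇒(T*T)⇒(x*T)⇒(x*x)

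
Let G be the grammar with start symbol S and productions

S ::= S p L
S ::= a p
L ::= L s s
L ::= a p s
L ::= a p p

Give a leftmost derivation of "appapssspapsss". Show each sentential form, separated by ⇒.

S ⇒ SpL ⇒ SpLpL ⇒ appLpL ⇒ appLsspL ⇒ appapssspL ⇒ appapssspLss ⇒ appapssspapsss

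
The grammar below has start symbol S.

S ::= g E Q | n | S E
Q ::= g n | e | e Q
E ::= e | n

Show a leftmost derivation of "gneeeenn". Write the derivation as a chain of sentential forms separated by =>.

S=>SE=>SEE=>SEEE=>SEEEE=>gEQEEEE=>gnQEEEE=>gneQEEEE=>gneeEEEE=>gneeeEEE=>gneeeeEE=>gneeeenE=>gneeeenn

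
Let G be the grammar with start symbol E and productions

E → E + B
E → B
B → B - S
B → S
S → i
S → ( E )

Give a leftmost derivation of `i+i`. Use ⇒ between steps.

E ⇒ E+B   [E → E + B]
E+B ⇒ B+B   [E → B]
B+B ⇒ S+B   [B → S]
S+B ⇒ i+B   [S → i]
i+B ⇒ i+S   [B → S]
i+S ⇒ i+i   [S → i]

E ⇒ E+B ⇒ B+B ⇒ S+B ⇒ i+B ⇒ i+S ⇒ i+i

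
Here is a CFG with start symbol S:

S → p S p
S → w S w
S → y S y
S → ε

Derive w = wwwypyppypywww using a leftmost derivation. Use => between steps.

S => wSw   [S → w S w]
wSw => wwSww   [S → w S w]
wwSww => wwwSwww   [S → w S w]
wwwSwww => wwwySywww   [S → y S y]
wwwySywww => wwwypSpywww   [S → p S p]
wwwypSpywww => wwwypySypywww   [S → y S y]
wwwypySypywww => wwwypypSpypywww   [S → p S p]
wwwypypSpypywww => wwwypyppypywww   [S → ε]

S => wSw => wwSww => wwwSwww => wwwySywww => wwwypSpywww => wwwypySypywww => wwwypypSpypywww => wwwypyppypywww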